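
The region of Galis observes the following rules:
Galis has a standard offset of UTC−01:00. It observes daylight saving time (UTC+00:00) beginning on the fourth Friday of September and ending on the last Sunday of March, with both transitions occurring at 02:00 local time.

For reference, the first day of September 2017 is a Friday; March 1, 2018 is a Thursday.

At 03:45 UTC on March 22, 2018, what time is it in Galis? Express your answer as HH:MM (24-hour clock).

03:45

1 September 2017 is a Friday, so the first Friday is September 1 and the fourth is September 22.
1 March 2018 is a Thursday, so Sundays fall on 4, 11, 18, 25; the last is March 25.
At the standard offset (UTC−01:00), 03:45 UTC − 1h = 02:45 Galis standard time.
Daylight saving runs 22 September 2017 – 25 March 2018; the standard-time date in Galis, March 22, 2018, is inside that window, so Galis is at UTC+00:00.
03:45 UTC + 0h = 03:45 local.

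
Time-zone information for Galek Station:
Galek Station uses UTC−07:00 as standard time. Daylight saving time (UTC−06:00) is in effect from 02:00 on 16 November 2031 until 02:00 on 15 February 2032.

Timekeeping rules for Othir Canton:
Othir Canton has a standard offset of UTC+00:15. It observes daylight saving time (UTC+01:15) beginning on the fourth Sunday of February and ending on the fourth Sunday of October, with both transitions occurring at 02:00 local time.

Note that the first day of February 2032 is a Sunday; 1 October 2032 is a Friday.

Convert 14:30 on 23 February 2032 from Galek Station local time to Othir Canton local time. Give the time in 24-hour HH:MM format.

23 February 2032 is outside the daylight-saving period (16 November 2031 – 15 February 2032), so Galek Station is on standard time, UTC−07:00.
14:30 Galek Station + 7h = 21:30 UTC.
1 February 2032 is a Sunday, so the first Sunday is February 1 and the fourth is February 22.
1 October 2032 is a Friday, so the first Sunday is October 3 and the fourth is October 24.
At the standard offset (UTC+00:15), 21:30 UTC + 0h15m = 21:45 Othir Canton standard time.
The standard-time date in Othir Canton, 23 February 2032, lies within the daylight-saving period (22 February – 24 October), so Othir Canton is on daylight time, UTC+01:15.
21:30 UTC + 1h15m = 22:45 Othir Canton.

22:45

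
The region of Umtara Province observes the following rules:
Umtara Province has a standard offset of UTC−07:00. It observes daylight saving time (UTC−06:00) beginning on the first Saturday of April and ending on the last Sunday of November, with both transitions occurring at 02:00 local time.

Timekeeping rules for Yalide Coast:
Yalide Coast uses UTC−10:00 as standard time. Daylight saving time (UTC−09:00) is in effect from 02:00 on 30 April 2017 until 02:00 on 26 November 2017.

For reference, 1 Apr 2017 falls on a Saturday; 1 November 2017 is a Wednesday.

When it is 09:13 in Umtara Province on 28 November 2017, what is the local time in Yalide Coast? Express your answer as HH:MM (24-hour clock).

06:13

1 April 2017 is a Saturday, so the first Saturday is April 1.
1 November 2017 is a Wednesday, so Sundays fall on 5, 12, 19, 26; the last is November 26.
28 November 2017 does not fall between 1 April and 26 November, so daylight saving is not in effect and Umtara Province is at UTC−07:00.
09:13 Umtara Province + 7h = 16:13 UTC.
At the standard offset (UTC−10:00), 16:13 UTC − 10h = 06:13 Yalide Coast standard time.
The standard-time date in Yalide Coast, 28 November 2017, does not fall between 30 April and 26 November, so daylight saving is not in effect and Yalide Coast is at UTC−10:00.
16:13 UTC − 10h = 06:13 Yalide Coast.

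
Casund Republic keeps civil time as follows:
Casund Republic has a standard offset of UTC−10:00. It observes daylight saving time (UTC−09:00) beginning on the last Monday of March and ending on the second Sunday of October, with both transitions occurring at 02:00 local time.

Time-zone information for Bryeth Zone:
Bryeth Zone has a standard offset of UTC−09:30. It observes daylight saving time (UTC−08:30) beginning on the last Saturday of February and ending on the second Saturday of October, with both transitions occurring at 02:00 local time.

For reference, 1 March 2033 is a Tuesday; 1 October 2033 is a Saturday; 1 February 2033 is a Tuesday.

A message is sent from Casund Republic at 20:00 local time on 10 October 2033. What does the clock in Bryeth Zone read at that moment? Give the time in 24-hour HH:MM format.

20:30

1 March 2033 is a Tuesday, so Mondays fall on 7, 14, 21, 28; the last is March 28.
1 October 2033 is a Saturday, so the first Sunday is October 2 and the second is October 9.
10 October 2033 is outside the daylight-saving period (28 March – 9 October), so Casund Republic is on standard time, UTC−10:00.
20:00 Casund Republic + 10h = 06:00 UTC (rolling into the next day, 11 October 2033).
1 February 2033 is a Tuesday, so Saturdays fall on 5, 12, 19, 26; the last is February 26.
1 October 2033 is a Saturday, so the first Saturday is October 1 and the second is October 8.
At the standard offset (UTC−09:30), 06:00 UTC − 9h30m = 20:30 Bryeth Zone standard time (rolling into the previous day, 10 October 2033).
The standard-time date in Bryeth Zone, 10 October 2033, is outside the daylight-saving period (26 February – 8 October), so Bryeth Zone is on standard time, UTC−09:30.
06:00 UTC − 9h30m = 20:30 Bryeth Zone (rolling into the previous day, 10 October 2033).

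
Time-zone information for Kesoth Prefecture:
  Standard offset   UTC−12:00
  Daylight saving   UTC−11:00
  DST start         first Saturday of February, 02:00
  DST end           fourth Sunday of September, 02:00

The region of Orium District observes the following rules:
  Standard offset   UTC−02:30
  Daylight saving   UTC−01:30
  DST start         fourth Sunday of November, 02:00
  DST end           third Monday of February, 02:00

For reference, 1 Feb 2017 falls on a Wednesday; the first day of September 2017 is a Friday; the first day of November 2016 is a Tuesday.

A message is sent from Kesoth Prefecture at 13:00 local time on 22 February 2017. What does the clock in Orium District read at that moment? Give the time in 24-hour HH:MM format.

21:30

1 February 2017 is a Wednesday, so the first Saturday is February 4.
1 September 2017 is a Friday, so the first Sunday is September 3 and the fourth is September 24.
Daylight saving runs 4 February – 24 September; 22 February 2017 is inside that window, so Kesoth Prefecture is at UTC−11:00.
13:00 Kesoth Prefecture + 11h = 00:00 UTC (rolling into the next day, 23 February 2017).
1 November 2016 is a Tuesday, so the first Sunday is November 6 and the fourth is November 27.
1 February 2017 is a Wednesday, so the first Monday is February 6 and the third is February 20.
At the standard offset (UTC−02:30), 00:00 UTC − 2h30m = 21:30 Orium District standard time (rolling into the previous day, 22 February 2017).
The standard-time date in Orium District, 22 February 2017, is outside the daylight-saving period (27 November 2016 – 20 February 2017), so Orium District is on standard time, UTC−02:30.
00:00 UTC − 2h30m = 21:30 Orium District (rolling into the previous day, 22 February 2017).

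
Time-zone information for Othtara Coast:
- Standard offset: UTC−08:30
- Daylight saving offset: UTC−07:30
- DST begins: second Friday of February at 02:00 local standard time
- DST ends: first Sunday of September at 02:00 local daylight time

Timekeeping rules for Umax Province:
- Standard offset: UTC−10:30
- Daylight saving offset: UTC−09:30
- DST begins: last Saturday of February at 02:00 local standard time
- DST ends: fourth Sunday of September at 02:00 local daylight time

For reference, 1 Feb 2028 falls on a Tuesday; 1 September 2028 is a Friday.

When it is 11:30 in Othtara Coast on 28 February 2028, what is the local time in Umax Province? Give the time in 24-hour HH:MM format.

1 February 2028 is a Tuesday, so the first Friday is February 4 and the second is February 11.
1 September 2028 is a Friday, so the first Sunday is September 3.
28 February 2028 lies within the daylight-saving period (11 February – 3 September), so Othtara Coast is on daylight time, UTC−07:30.
11:30 Othtara Coast + 7h30m = 19:00 UTC.
1 February 2028 is a Tuesday, so Saturdays fall on 5, 12, 19, 26; the last is February 26.
1 September 2028 is a Friday, so the first Sunday is September 3 and the fourth is September 24.
At the standard offset (UTC−10:30), 19:00 UTC − 10h30m = 08:30 Umax Province standard time.
Daylight saving runs 26 February – 24 September; the standard-time date in Umax Province, 28 February 2028, is inside that window, so Umax Province is at UTC−09:30.
19:00 UTC − 9h30m = 09:30 Umax Province.

09:30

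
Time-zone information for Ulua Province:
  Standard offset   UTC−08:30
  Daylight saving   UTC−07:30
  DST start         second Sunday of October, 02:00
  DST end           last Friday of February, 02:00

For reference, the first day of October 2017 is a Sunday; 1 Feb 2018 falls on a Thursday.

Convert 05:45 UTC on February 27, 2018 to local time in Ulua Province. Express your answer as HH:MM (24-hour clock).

21:15

1 October 2017 is a Sunday, so the first Sunday is October 1 and the second is October 8.
1 February 2018 is a Thursday, so Fridays fall on 2, 9, 16, 23; the last is February 23.
At the standard offset (UTC−08:30), 05:45 UTC − 8h30m = 21:15 Ulua Province standard time (rolling into the previous day, 26 February 2018).
The standard-time date in Ulua Province, February 26, 2018, does not fall between 8 October 2017 and 23 February 2018, so daylight saving is not in effect and Ulua Province is at UTC−08:30.
05:45 UTC − 8h30m = 21:15 local (rolling into the previous day, 26 February 2018).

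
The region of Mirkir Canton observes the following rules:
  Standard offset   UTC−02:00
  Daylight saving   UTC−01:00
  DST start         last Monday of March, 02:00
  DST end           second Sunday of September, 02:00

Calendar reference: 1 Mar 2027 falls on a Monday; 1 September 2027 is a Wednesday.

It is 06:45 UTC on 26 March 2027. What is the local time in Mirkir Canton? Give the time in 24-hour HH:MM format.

04:45

1 March 2027 is a Monday, so Mondays fall on 1, 8, 15, 22, 29; the last is March 29.
1 September 2027 is a Wednesday, so the first Sunday is September 5 and the second is September 12.
At the standard offset (UTC−02:00), 06:45 UTC − 2h = 04:45 Mirkir Canton standard time.
Daylight saving runs 29 March – 12 September; the standard-time date in Mirkir Canton, 26 March 2027, is outside that window, so Mirkir Canton is on standard time at UTC−02:00.
06:45 UTC − 2h = 04:45 local.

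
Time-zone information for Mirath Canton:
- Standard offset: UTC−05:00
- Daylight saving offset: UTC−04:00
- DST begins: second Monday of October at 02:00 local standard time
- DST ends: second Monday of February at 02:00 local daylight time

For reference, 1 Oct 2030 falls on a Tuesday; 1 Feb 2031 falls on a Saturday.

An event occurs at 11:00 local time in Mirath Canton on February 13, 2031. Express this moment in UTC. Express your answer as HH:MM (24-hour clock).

1 October 2030 is a Tuesday, so the first Monday is October 7 and the second is October 14.
1 February 2031 is a Saturday, so the first Monday is February 3 and the second is February 10.
Daylight saving runs 14 October 2030 – 10 February 2031; February 13, 2031 is outside that window, so Mirath Canton is on standard time at UTC−05:00.
11:00 local + 5h = 16:00 UTC.

16:00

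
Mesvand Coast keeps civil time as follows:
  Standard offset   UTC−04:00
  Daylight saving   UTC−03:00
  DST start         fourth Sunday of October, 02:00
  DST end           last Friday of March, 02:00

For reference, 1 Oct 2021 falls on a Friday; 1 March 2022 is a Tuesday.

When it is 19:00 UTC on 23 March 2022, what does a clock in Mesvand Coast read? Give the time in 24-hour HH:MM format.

1 October 2021 is a Friday, so the first Sunday is October 3 and the fourth is October 24.
1 March 2022 is a Tuesday, so Fridays fall on 4, 11, 18, 25; the last is March 25.
At the standard offset (UTC−04:00), 19:00 UTC − 4h = 15:00 Mesvand Coast standard time.
The standard-time date in Mesvand Coast, 23 March 2022, lies within the daylight-saving period (24 October 2021 – 25 March 2022), so Mesvand Coast is on daylight time, UTC−03:00.
19:00 UTC − 3h = 16:00 local.

16:00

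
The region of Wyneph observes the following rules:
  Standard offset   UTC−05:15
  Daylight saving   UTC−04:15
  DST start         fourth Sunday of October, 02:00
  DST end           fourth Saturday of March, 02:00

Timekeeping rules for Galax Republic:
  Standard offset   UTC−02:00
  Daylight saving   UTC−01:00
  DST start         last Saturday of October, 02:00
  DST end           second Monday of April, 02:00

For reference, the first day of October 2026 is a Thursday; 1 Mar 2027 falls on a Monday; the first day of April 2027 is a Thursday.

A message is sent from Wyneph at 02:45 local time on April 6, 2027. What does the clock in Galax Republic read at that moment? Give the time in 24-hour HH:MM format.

07:00

1 October 2026 is a Thursday, so the first Sunday is October 4 and the fourth is October 25.
1 March 2027 is a Monday, so the first Saturday is March 6 and the fourth is March 27.
Daylight saving runs 25 October 2026 – 27 March 2027; April 6, 2027 is outside that window, so Wyneph is on standard time at UTC−05:15.
02:45 Wyneph + 5h15m = 08:00 UTC.
1 October 2026 is a Thursday, so Saturdays fall on 3, 10, 17, 24, 31; the last is October 31.
1 April 2027 is a Thursday, so the first Monday is April 5 and the second is April 12.
At the standard offset (UTC−02:00), 08:00 UTC − 2h = 06:00 Galax Republic standard time.
The standard-time date in Galax Republic, April 6, 2027, lies within the daylight-saving period (31 October 2026 – 12 April 2027), so Galax Republic is on daylight time, UTC−01:00.
08:00 UTC − 1h = 07:00 Galax Republic.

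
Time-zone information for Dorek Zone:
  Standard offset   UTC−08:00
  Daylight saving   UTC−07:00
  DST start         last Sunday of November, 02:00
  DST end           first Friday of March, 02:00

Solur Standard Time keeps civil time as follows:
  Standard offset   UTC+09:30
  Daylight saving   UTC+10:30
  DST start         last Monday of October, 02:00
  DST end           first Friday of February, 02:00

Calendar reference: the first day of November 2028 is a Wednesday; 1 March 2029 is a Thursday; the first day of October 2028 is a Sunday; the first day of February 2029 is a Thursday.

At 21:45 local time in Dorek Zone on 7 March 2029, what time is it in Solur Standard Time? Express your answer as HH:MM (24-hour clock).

1 November 2028 is a Wednesday, so Sundays fall on 5, 12, 19, 26; the last is November 26.
1 March 2029 is a Thursday, so the first Friday is March 2.
Daylight saving runs 26 November 2028 – 2 March 2029; 7 March 2029 is outside that window, so Dorek Zone is on standard time at UTC−08:00.
21:45 Dorek Zone + 8h = 05:45 UTC (rolling into the next day, 8 March 2029).
1 October 2028 is a Sunday, so Mondays fall on 2, 9, 16, 23, 30; the last is October 30.
1 February 2029 is a Thursday, so the first Friday is February 2.
At the standard offset (UTC+09:30), 05:45 UTC + 9h30m = 15:15 Solur Standard Time standard time.
The standard-time date in Solur Standard Time, 8 March 2029, does not fall between 30 October 2028 and 2 February 2029, so daylight saving is not in effect and Solur Standard Time is at UTC+09:30.
05:45 UTC + 9h30m = 15:15 Solur Standard Time.

15:15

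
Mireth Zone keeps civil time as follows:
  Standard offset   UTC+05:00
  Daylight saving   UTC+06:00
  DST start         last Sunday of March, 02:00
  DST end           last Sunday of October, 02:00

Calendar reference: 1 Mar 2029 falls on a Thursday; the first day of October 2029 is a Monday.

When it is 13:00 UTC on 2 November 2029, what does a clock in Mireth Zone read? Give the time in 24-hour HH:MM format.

18:00

1 March 2029 is a Thursday, so Sundays fall on 4, 11, 18, 25; the last is March 25.
1 October 2029 is a Monday, so Sundays fall on 7, 14, 21, 28; the last is October 28.
At the standard offset (UTC+05:00), 13:00 UTC + 5h = 18:00 Mireth Zone standard time.
The standard-time date in Mireth Zone, 2 November 2029, does not fall between 25 March and 28 October, so daylight saving is not in effect and Mireth Zone is at UTC+05:00.
13:00 UTC + 5h = 18:00 local.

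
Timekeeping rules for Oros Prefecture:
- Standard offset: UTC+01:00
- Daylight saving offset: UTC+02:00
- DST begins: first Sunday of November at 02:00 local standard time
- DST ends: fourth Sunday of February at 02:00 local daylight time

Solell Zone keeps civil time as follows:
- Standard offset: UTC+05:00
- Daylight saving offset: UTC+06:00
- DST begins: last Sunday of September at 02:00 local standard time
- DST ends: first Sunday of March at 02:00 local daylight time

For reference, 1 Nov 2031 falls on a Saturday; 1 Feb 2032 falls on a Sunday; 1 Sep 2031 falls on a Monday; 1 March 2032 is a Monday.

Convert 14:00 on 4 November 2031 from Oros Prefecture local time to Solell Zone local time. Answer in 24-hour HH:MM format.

1 November 2031 is a Saturday, so the first Sunday is November 2.
1 February 2032 is a Sunday, so the first Sunday is February 1 and the fourth is February 22.
4 November 2031 falls between 2 November 2031 and 22 February 2032, so daylight saving is in effect and Oros Prefecture is at UTC+02:00.
14:00 Oros Prefecture − 2h = 12:00 UTC.
1 September 2031 is a Monday, so Sundays fall on 7, 14, 21, 28; the last is September 28.
1 March 2032 is a Monday, so the first Sunday is March 7.
At the standard offset (UTC+05:00), 12:00 UTC + 5h = 17:00 Solell Zone standard time.
Daylight saving runs 28 September 2031 – 7 March 2032; the standard-time date in Solell Zone, 4 November 2031, is inside that window, so Solell Zone is at UTC+06:00.
12:00 UTC + 6h = 18:00 Solell Zone.

18:00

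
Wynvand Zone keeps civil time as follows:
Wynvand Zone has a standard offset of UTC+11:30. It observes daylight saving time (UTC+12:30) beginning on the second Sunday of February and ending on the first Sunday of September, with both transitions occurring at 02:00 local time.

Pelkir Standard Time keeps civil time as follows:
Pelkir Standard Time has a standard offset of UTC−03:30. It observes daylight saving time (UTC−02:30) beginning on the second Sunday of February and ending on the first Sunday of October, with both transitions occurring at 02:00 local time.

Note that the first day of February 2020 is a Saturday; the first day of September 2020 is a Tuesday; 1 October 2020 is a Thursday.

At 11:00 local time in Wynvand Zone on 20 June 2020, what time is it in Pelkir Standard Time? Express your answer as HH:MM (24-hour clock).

20:00

1 February 2020 is a Saturday, so the first Sunday is February 2 and the second is February 9.
1 September 2020 is a Tuesday, so the first Sunday is September 6.
20 June 2020 falls between 9 February and 6 September, so daylight saving is in effect and Wynvand Zone is at UTC+12:30.
11:00 Wynvand Zone − 12h30m = 22:30 UTC (rolling into the previous day, 19 June 2020).
1 February 2020 is a Saturday, so the first Sunday is February 2 and the second is February 9.
1 October 2020 is a Thursday, so the first Sunday is October 4.
At the standard offset (UTC−03:30), 22:30 UTC − 3h30m = 19:00 Pelkir Standard Time standard time.
The standard-time date in Pelkir Standard Time, 19 June 2020, lies within the daylight-saving period (9 February – 4 October), so Pelkir Standard Time is on daylight time, UTC−02:30.
22:30 UTC − 2h30m = 20:00 Pelkir Standard Time.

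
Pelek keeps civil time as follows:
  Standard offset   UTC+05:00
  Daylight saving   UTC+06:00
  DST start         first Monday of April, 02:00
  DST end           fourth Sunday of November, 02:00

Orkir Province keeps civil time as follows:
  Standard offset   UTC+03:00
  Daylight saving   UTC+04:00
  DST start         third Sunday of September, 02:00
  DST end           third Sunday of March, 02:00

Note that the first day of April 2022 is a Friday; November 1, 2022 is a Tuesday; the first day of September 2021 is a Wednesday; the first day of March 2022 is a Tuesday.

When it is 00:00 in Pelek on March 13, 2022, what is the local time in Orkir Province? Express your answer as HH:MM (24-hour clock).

23:00

1 April 2022 is a Friday, so the first Monday is April 4.
1 November 2022 is a Tuesday, so the first Sunday is November 6 and the fourth is November 27.
Daylight saving runs 4 April – 27 November; March 13, 2022 is outside that window, so Pelek is on standard time at UTC+05:00.
00:00 Pelek − 5h = 19:00 UTC (rolling into the previous day, 12 March 2022).
1 September 2021 is a Wednesday, so the first Sunday is September 5 and the third is September 19.
1 March 2022 is a Tuesday, so the first Sunday is March 6 and the third is March 20.
At the standard offset (UTC+03:00), 19:00 UTC + 3h = 22:00 Orkir Province standard time.
The standard-time date in Orkir Province, March 12, 2022, falls between 19 September 2021 and 20 March 2022, so daylight saving is in effect and Orkir Province is at UTC+04:00.
19:00 UTC + 4h = 23:00 Orkir Province.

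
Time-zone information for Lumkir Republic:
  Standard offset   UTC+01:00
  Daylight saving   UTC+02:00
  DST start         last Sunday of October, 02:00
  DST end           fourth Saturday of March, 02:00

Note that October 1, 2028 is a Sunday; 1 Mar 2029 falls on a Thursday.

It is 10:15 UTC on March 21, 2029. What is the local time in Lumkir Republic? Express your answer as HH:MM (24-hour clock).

1 October 2028 is a Sunday, so Sundays fall on 1, 8, 15, 22, 29; the last is October 29.
1 March 2029 is a Thursday, so the first Saturday is March 3 and the fourth is March 24.
At the standard offset (UTC+01:00), 10:15 UTC + 1h = 11:15 Lumkir Republic standard time.
Daylight saving runs 29 October 2028 – 24 March 2029; the standard-time date in Lumkir Republic, March 21, 2029, is inside that window, so Lumkir Republic is at UTC+02:00.
10:15 UTC + 2h = 12:15 local.

12:15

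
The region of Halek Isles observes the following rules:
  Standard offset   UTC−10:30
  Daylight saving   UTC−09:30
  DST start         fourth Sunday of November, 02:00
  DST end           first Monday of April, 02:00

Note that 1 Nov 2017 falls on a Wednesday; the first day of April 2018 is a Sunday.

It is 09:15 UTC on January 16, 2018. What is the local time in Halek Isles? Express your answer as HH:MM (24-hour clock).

23:45

1 November 2017 is a Wednesday, so the first Sunday is November 5 and the fourth is November 26.
1 April 2018 is a Sunday, so the first Monday is April 2.
At the standard offset (UTC−10:30), 09:15 UTC − 10h30m = 22:45 Halek Isles standard time (rolling into the previous day, 15 January 2018).
The standard-time date in Halek Isles, January 15, 2018, falls between 26 November 2017 and 2 April 2018, so daylight saving is in effect and Halek Isles is at UTC−09:30.
09:15 UTC − 9h30m = 23:45 local (rolling into the previous day, 15 January 2018).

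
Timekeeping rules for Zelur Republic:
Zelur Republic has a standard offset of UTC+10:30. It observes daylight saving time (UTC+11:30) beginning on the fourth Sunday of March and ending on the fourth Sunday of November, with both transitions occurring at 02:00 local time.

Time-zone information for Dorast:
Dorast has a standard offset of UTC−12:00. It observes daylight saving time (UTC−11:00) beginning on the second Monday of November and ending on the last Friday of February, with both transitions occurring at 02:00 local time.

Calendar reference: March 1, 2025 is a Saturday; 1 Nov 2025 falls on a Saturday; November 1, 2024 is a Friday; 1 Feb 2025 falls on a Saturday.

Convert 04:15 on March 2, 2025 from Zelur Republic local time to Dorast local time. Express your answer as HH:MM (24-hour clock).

05:45

1 March 2025 is a Saturday, so the first Sunday is March 2 and the fourth is March 23.
1 November 2025 is a Saturday, so the first Sunday is November 2 and the fourth is November 23.
March 2, 2025 does not fall between 23 March and 23 November, so daylight saving is not in effect and Zelur Republic is at UTC+10:30.
04:15 Zelur Republic − 10h30m = 17:45 UTC (rolling into the previous day, 1 March 2025).
1 November 2024 is a Friday, so the first Monday is November 4 and the second is November 11.
1 February 2025 is a Saturday, so Fridays fall on 7, 14, 21, 28; the last is February 28.
At the standard offset (UTC−12:00), 17:45 UTC − 12h = 05:45 Dorast standard time.
Daylight saving runs 11 November 2024 – 28 February 2025; the standard-time date in Dorast, March 1, 2025, is outside that window, so Dorast is on standard time at UTC−12:00.
17:45 UTC − 12h = 05:45 Dorast.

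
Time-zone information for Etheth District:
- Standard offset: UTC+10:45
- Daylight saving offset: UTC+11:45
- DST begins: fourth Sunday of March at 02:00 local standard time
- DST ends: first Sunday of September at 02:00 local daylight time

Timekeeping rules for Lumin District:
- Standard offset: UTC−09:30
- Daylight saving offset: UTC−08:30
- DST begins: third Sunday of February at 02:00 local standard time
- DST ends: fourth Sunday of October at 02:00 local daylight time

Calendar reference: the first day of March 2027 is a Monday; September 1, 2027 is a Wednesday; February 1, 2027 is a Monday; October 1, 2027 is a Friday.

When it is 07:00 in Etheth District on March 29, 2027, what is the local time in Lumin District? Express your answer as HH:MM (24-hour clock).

10:45

1 March 2027 is a Monday, so the first Sunday is March 7 and the fourth is March 28.
1 September 2027 is a Wednesday, so the first Sunday is September 5.
March 29, 2027 falls between 28 March and 5 September, so daylight saving is in effect and Etheth District is at UTC+11:45.
07:00 Etheth District − 11h45m = 19:15 UTC (rolling into the previous day, 28 March 2027).
1 February 2027 is a Monday, so the first Sunday is February 7 and the third is February 21.
1 October 2027 is a Friday, so the first Sunday is October 3 and the fourth is October 24.
At the standard offset (UTC−09:30), 19:15 UTC − 9h30m = 09:45 Lumin District standard time.
Daylight saving runs 21 February – 24 October; the standard-time date in Lumin District, March 28, 2027, is inside that window, so Lumin District is at UTC−08:30.
19:15 UTC − 8h30m = 10:45 Lumin District.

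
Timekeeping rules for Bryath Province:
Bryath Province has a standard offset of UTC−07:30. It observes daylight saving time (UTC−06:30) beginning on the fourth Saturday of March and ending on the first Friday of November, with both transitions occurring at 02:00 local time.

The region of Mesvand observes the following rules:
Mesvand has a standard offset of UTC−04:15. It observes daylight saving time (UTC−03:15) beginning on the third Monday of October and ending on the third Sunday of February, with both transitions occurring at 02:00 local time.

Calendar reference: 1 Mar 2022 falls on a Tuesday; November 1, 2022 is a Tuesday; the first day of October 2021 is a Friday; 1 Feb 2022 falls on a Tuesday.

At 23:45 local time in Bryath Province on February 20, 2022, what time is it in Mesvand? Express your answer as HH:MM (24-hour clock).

1 March 2022 is a Tuesday, so the first Saturday is March 5 and the fourth is March 26.
1 November 2022 is a Tuesday, so the first Friday is November 4.
February 20, 2022 is outside the daylight-saving period (26 March – 4 November), so Bryath Province is on standard time, UTC−07:30.
23:45 Bryath Province + 7h30m = 07:15 UTC (rolling into the next day, 21 February 2022).
1 October 2021 is a Friday, so the first Monday is October 4 and the third is October 18.
1 February 2022 is a Tuesday, so the first Sunday is February 6 and the third is February 20.
At the standard offset (UTC−04:15), 07:15 UTC − 4h15m = 03:00 Mesvand standard time.
The standard-time date in Mesvand, February 21, 2022, is outside the daylight-saving period (18 October 2021 – 20 February 2022), so Mesvand is on standard time, UTC−04:15.
07:15 UTC − 4h15m = 03:00 Mesvand.

03:00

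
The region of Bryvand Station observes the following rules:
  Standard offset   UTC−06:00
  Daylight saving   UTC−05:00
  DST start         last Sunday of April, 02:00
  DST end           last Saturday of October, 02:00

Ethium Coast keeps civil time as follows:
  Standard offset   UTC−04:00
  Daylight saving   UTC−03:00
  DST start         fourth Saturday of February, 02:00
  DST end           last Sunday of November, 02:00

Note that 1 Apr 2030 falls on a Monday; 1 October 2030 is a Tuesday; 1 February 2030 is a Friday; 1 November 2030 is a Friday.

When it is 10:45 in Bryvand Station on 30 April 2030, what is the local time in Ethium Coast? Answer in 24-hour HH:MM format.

1 April 2030 is a Monday, so Sundays fall on 7, 14, 21, 28; the last is April 28.
1 October 2030 is a Tuesday, so Saturdays fall on 5, 12, 19, 26; the last is October 26.
30 April 2030 falls between 28 April and 26 October, so daylight saving is in effect and Bryvand Station is at UTC−05:00.
10:45 Bryvand Station + 5h = 15:45 UTC.
1 February 2030 is a Friday, so the first Saturday is February 2 and the fourth is February 23.
1 November 2030 is a Friday, so Sundays fall on 3, 10, 17, 24; the last is November 24.
At the standard offset (UTC−04:00), 15:45 UTC − 4h = 11:45 Ethium Coast standard time.
The standard-time date in Ethium Coast, 30 April 2030, lies within the daylight-saving period (23 February – 24 November), so Ethium Coast is on daylight time, UTC−03:00.
15:45 UTC − 3h = 12:45 Ethium Coast.

12:45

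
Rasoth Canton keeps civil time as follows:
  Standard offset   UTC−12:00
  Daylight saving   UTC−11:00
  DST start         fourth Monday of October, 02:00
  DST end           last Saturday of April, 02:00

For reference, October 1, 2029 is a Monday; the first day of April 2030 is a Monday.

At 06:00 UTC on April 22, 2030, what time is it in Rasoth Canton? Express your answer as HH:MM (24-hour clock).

1 October 2029 is a Monday, so the first Monday is October 1 and the fourth is October 22.
1 April 2030 is a Monday, so Saturdays fall on 6, 13, 20, 27; the last is April 27.
At the standard offset (UTC−12:00), 06:00 UTC − 12h = 18:00 Rasoth Canton standard time (rolling into the previous day, 21 April 2030).
The standard-time date in Rasoth Canton, April 21, 2030, lies within the daylight-saving period (22 October 2029 – 27 April 2030), so Rasoth Canton is on daylight time, UTC−11:00.
06:00 UTC − 11h = 19:00 local (rolling into the previous day, 21 April 2030).

19:00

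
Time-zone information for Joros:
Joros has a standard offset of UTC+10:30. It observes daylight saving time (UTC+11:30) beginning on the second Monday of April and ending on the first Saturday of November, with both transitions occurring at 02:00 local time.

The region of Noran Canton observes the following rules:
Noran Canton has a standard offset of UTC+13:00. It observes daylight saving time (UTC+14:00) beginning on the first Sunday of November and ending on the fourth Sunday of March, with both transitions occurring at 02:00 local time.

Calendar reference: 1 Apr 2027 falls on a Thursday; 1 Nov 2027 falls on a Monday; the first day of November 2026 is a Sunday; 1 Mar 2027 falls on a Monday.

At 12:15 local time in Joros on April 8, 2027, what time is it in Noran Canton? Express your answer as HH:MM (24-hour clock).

1 April 2027 is a Thursday, so the first Monday is April 5 and the second is April 12.
1 November 2027 is a Monday, so the first Saturday is November 6.
April 8, 2027 does not fall between 12 April and 6 November, so daylight saving is not in effect and Joros is at UTC+10:30.
12:15 Joros − 10h30m = 01:45 UTC.
1 November 2026 is a Sunday, so the first Sunday is November 1.
1 March 2027 is a Monday, so the first Sunday is March 7 and the fourth is March 28.
At the standard offset (UTC+13:00), 01:45 UTC + 13h = 14:45 Noran Canton standard time.
The standard-time date in Noran Canton, April 8, 2027, does not fall between 1 November 2026 and 28 March 2027, so daylight saving is not in effect and Noran Canton is at UTC+13:00.
01:45 UTC + 13h = 14:45 Noran Canton.

14:45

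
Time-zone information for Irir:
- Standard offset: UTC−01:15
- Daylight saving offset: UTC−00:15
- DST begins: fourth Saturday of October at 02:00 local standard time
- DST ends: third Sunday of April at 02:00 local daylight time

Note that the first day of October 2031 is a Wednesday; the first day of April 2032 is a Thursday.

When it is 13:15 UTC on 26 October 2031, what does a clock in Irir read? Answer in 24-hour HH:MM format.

1 October 2031 is a Wednesday, so the first Saturday is October 4 and the fourth is October 25.
1 April 2032 is a Thursday, so the first Sunday is April 4 and the third is April 18.
At the standard offset (UTC−01:15), 13:15 UTC − 1h15m = 12:00 Irir standard time.
Daylight saving runs 25 October 2031 – 18 April 2032; the standard-time date in Irir, 26 October 2031, is inside that window, so Irir is at UTC−00:15.
13:15 UTC − 0h15m = 13:00 local.

13:00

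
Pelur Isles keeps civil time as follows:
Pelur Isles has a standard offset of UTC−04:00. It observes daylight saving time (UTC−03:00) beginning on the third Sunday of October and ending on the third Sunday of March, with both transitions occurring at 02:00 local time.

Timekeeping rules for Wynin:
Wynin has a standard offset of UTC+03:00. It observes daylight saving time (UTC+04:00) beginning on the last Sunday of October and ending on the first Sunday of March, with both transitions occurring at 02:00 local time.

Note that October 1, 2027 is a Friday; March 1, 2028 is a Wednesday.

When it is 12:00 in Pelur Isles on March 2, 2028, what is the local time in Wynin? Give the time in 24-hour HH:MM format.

1 October 2027 is a Friday, so the first Sunday is October 3 and the third is October 17.
1 March 2028 is a Wednesday, so the first Sunday is March 5 and the third is March 19.
March 2, 2028 lies within the daylight-saving period (17 October 2027 – 19 March 2028), so Pelur Isles is on daylight time, UTC−03:00.
12:00 Pelur Isles + 3h = 15:00 UTC.
1 October 2027 is a Friday, so Sundays fall on 3, 10, 17, 24, 31; the last is October 31.
1 March 2028 is a Wednesday, so the first Sunday is March 5.
At the standard offset (UTC+03:00), 15:00 UTC + 3h = 18:00 Wynin standard time.
Daylight saving runs 31 October 2027 – 5 March 2028; the standard-time date in Wynin, March 2, 2028, is inside that window, so Wynin is at UTC+04:00.
15:00 UTC + 4h = 19:00 Wynin.

19:00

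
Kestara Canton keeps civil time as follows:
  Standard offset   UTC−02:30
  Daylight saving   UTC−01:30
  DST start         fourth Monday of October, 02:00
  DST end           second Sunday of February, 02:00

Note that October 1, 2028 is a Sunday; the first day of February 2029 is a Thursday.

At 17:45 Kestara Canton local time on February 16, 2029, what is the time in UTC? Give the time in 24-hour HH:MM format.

20:15

1 October 2028 is a Sunday, so the first Monday is October 2 and the fourth is October 23.
1 February 2029 is a Thursday, so the first Sunday is February 4 and the second is February 11.
February 16, 2029 does not fall between 23 October 2028 and 11 February 2029, so daylight saving is not in effect and Kestara Canton is at UTC−02:30.
17:45 local + 2h30m = 20:15 UTC.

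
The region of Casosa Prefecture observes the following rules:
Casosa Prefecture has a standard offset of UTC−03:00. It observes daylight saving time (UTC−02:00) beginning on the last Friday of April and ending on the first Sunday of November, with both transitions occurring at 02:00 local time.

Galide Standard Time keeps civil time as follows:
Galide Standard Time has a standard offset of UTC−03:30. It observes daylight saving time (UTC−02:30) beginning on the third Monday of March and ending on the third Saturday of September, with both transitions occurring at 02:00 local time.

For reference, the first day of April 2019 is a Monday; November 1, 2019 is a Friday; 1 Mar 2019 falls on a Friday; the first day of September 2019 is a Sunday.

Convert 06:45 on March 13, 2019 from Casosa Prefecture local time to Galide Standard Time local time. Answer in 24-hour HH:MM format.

1 April 2019 is a Monday, so Fridays fall on 5, 12, 19, 26; the last is April 26.
1 November 2019 is a Friday, so the first Sunday is November 3.
March 13, 2019 is outside the daylight-saving period (26 April – 3 November), so Casosa Prefecture is on standard time, UTC−03:00.
06:45 Casosa Prefecture + 3h = 09:45 UTC.
1 March 2019 is a Friday, so the first Monday is March 4 and the third is March 18.
1 September 2019 is a Sunday, so the first Saturday is September 7 and the third is September 21.
At the standard offset (UTC−03:30), 09:45 UTC − 3h30m = 06:15 Galide Standard Time standard time.
The standard-time date in Galide Standard Time, March 13, 2019, does not fall between 18 March and 21 September, so daylight saving is not in effect and Galide Standard Time is at UTC−03:30.
09:45 UTC − 3h30m = 06:15 Galide Standard Time.

06:15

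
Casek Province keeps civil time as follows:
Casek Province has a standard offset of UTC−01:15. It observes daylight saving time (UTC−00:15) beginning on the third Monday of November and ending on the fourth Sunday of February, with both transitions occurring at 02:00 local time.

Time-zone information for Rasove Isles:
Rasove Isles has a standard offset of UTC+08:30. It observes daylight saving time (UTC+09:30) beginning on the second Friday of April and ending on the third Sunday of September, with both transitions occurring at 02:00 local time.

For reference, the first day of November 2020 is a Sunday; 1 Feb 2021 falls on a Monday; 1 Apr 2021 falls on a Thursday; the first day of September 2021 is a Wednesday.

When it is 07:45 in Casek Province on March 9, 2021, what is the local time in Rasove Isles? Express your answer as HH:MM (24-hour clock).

1 November 2020 is a Sunday, so the first Monday is November 2 and the third is November 16.
1 February 2021 is a Monday, so the first Sunday is February 7 and the fourth is February 28.
March 9, 2021 is outside the daylight-saving period (16 November 2020 – 28 February 2021), so Casek Province is on standard time, UTC−01:15.
07:45 Casek Province + 1h15m = 09:00 UTC.
1 April 2021 is a Thursday, so the first Friday is April 2 and the second is April 9.
1 September 2021 is a Wednesday, so the first Sunday is September 5 and the third is September 19.
At the standard offset (UTC+08:30), 09:00 UTC + 8h30m = 17:30 Rasove Isles standard time.
The standard-time date in Rasove Isles, March 9, 2021, is outside the daylight-saving period (9 April – 19 September), so Rasove Isles is on standard time, UTC+08:30.
09:00 UTC + 8h30m = 17:30 Rasove Isles.

17:30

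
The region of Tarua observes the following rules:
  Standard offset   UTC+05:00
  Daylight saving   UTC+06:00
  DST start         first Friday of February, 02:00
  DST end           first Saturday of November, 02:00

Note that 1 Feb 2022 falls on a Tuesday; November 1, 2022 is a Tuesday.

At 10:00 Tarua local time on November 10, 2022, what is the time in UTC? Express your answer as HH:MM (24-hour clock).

05:00

1 February 2022 is a Tuesday, so the first Friday is February 4.
1 November 2022 is a Tuesday, so the first Saturday is November 5.
Daylight saving runs 4 February – 5 November; November 10, 2022 is outside that window, so Tarua is on standard time at UTC+05:00.
10:00 local − 5h = 05:00 UTC.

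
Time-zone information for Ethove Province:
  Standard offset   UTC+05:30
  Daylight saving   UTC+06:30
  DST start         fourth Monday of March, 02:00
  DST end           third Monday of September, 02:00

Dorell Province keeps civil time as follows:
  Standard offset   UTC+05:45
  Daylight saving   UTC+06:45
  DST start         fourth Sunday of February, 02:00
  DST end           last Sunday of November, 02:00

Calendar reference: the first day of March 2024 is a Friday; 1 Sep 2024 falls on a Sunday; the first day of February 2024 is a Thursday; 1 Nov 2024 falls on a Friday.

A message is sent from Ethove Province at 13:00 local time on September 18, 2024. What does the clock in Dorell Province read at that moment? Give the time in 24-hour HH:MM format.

1 March 2024 is a Friday, so the first Monday is March 4 and the fourth is March 25.
1 September 2024 is a Sunday, so the first Monday is September 2 and the third is September 16.
September 18, 2024 does not fall between 25 March and 16 September, so daylight saving is not in effect and Ethove Province is at UTC+05:30.
13:00 Ethove Province − 5h30m = 07:30 UTC.
1 February 2024 is a Thursday, so the first Sunday is February 4 and the fourth is February 25.
1 November 2024 is a Friday, so Sundays fall on 3, 10, 17, 24; the last is November 24.
At the standard offset (UTC+05:45), 07:30 UTC + 5h45m = 13:15 Dorell Province standard time.
Daylight saving runs 25 February – 24 November; the standard-time date in Dorell Province, September 18, 2024, is inside that window, so Dorell Province is at UTC+06:45.
07:30 UTC + 6h45m = 14:15 Dorell Province.

14:15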